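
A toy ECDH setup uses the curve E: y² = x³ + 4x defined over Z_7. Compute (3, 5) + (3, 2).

O

The two points share x = 3 and their y-coordinates satisfy 5 + 2 ≡ 0 (mod 7), so they are inverses. Their sum is 𝒪.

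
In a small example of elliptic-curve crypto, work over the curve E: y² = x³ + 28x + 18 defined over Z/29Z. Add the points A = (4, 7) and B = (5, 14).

(4, 7) + (5, 14). λ = (14 - 7)/(5 - 4) ≡ 7/1 mod 29. 1⁻¹ ≡ 1 (mod 29), so λ ≡ 7.
  x = λ² - 4 - 5 = 49 - 9 ≡ 11; y = λ·(4 - 11) - 7 ≡ 2. → (11, 2)

(11, 2)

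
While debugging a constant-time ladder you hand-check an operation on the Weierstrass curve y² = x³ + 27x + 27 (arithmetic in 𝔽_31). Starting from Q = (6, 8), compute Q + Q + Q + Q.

(22, 27)

Double-and-add on 4 = (100)₂. Start with Q = (6, 8) for the leading 1-bit.
double: tangent at (6, 8): λ = (3·6² + 27)/(2·8) ≡ 11/16. 16⁻¹ ≡ 2 (mod 31), so λ ≡ 11·2 ≡ 22.
  x = λ² - 6 - 6 = 484 - 12 ≡ 7; y = λ·(6 - 7) - 8 ≡ 1. → (7, 1)
double: tangent at (7, 1): λ = (3·7² + 27)/(2·1) ≡ 19/2. 2⁻¹ ≡ 16 (mod 31) since 2·16 = 32 ≡ 1, so λ ≡ 19·16 ≡ 25.
  x = λ² - 7 - 7 = 625 - 14 ≡ 22; y = λ·(7 - 22) - 1 ≡ 27. → (22, 27)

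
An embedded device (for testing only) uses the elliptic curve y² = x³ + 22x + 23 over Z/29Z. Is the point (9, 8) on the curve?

y² = 8² ≡ 6; x³ + 22x + 23 = 950 ≡ 22 (mod 29). 6 ≠ 22.

no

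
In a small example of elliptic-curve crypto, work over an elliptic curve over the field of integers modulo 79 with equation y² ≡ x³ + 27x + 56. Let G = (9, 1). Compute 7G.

Repeated addition: build up to 7G.
2G: tangent at (9, 1): λ = (3·9² + 27)/(2·1) ≡ 33/2. 2⁻¹ ≡ 40 (mod 79), so λ ≡ 33·40 ≡ 56.
  x = λ² - 9 - 9 = 3136 - 18 ≡ 37; y = λ·(9 - 37) - 1 ≡ 11. → (37, 11)
3G: (37, 11) + (9, 1). λ = (1 - 11)/(9 - 37) ≡ 69/51 mod 79. 51⁻¹ ≡ 31 (mod 79) since 51·31 = 1581 ≡ 1, so λ ≡ 6.
  x = λ² - 37 - 9 = 36 - 46 ≡ 69; y = λ·(37 - 69) - 11 ≡ 34. → (69, 34)
4G: (69, 34) + (9, 1). λ = (1 - 34)/(9 - 69) ≡ 46/19 mod 79. 19⁻¹ ≡ 25 (mod 79) since 19·25 = 475 ≡ 1, so λ ≡ 44.
  x = λ² - 69 - 9 = 1936 - 78 ≡ 41; y = λ·(69 - 41) - 34 ≡ 13. → (41, 13)
5G: (41, 13) + (9, 1). λ = (1 - 13)/(9 - 41) ≡ 67/47 mod 79. 47⁻¹ ≡ 37 (mod 79), so λ ≡ 30.
  x = λ² - 41 - 9 = 900 - 50 ≡ 60; y = λ·(41 - 60) - 13 ≡ 49. → (60, 49)
6G: (60, 49) + (9, 1). λ = (1 - 49)/(9 - 60) ≡ 31/28 mod 79. 28⁻¹ ≡ 48 (mod 79), so λ ≡ 66.
  x = λ² - 60 - 9 = 4356 - 69 ≡ 21; y = λ·(60 - 21) - 49 ≡ 76. → (21, 76)
7G: (21, 76) + (9, 1). λ = (1 - 76)/(9 - 21) ≡ 4/67 mod 79. 67⁻¹ ≡ 46 (mod 79) since 67·46 = 3082 ≡ 1, so λ ≡ 26.
  x = λ² - 21 - 9 = 676 - 30 ≡ 14; y = λ·(21 - 14) - 76 ≡ 27. → (14, 27)

(14, 27)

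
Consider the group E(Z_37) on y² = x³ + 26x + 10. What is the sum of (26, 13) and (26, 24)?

O

The two points share x = 26 and their y-coordinates satisfy 13 + 24 ≡ 0 (mod 37), so they are inverses. Their sum is 𝒪.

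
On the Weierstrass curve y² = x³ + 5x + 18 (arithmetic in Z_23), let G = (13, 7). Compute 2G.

(0, 15)

tangent at (13, 7): λ = (3·13² + 5)/(2·7) ≡ 6/14. 14⁻¹ ≡ 5 (mod 23), so λ ≡ 6·5 ≡ 7.
  x = λ² - 13 - 13 = 49 - 26 ≡ 0; y = λ·(13 - 0) - 7 ≡ 15. → (0, 15)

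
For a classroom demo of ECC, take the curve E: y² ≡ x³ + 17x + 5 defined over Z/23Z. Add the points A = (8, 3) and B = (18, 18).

(5, 13)

(8, 3) + (18, 18). λ = (18 - 3)/(18 - 8) ≡ 15/10 mod 23. 10⁻¹ ≡ 7 (mod 23) since 10·7 = 70 ≡ 1, so λ ≡ 13.
  x = λ² - 8 - 18 = 169 - 26 ≡ 5; y = λ·(8 - 5) - 3 ≡ 13. → (5, 13)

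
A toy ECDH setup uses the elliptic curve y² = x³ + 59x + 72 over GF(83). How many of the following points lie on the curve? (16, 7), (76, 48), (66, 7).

(16, 7): 7² ≡ 49, rhs ≡ 49 → on.
(76, 48): 48² ≡ 63, rhs ≡ 63 → on.
(66, 7): 7² ≡ 49, rhs ≡ 49 → on.

3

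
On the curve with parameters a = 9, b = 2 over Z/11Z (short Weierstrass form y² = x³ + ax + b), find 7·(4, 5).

Write P = (4, 5).
Repeated addition: build up to 7P.
2P: tangent at (4, 5): λ = (3·4² + 9)/(2·5) ≡ 2/10. 10⁻¹ ≡ 10 (mod 11), so λ ≡ 2·10 ≡ 9.
  x = λ² - 4 - 4 = 81 - 8 ≡ 7; y = λ·(4 - 7) - 5 ≡ 1. → (7, 1)
3P: (7, 1) + (4, 5). λ = (5 - 1)/(4 - 7) ≡ 4/8 mod 11. 8⁻¹ ≡ 7 (mod 11) since 8·7 = 56 ≡ 1, so λ ≡ 6.
  x = λ² - 7 - 4 = 36 - 11 ≡ 3; y = λ·(7 - 3) - 1 ≡ 1. → (3, 1)
4P: (3, 1) + (4, 5). λ = (5 - 1)/(4 - 3) ≡ 4/1 mod 11. 1⁻¹ ≡ 1 (mod 11), so λ ≡ 4.
  x = λ² - 3 - 4 = 16 - 7 ≡ 9; y = λ·(3 - 9) - 1 ≡ 8. → (9, 8)
5P: (9, 8) + (4, 5). λ = (5 - 8)/(4 - 9) ≡ 8/6 mod 11. 6⁻¹ ≡ 2 (mod 11), so λ ≡ 5.
  x = λ² - 9 - 4 = 25 - 13 ≡ 1; y = λ·(9 - 1) - 8 ≡ 10. → (1, 10)
6P: (1, 10) + (4, 5). λ = (5 - 10)/(4 - 1) ≡ 6/3 mod 11. 3⁻¹ ≡ 4 (mod 11), so λ ≡ 2.
  x = λ² - 1 - 4 = 4 - 5 ≡ 10; y = λ·(1 - 10) - 10 ≡ 5. → (10, 5)
7P: (10, 5) + (4, 5). λ = (5 - 5)/(4 - 10) ≡ 0/5 mod 11. 5⁻¹ ≡ 9 (mod 11), so λ ≡ 0.
  x = λ² - 10 - 4 = 0 - 14 ≡ 8; y = λ·(10 - 8) - 5 ≡ 6. → (8, 6)

(8, 6)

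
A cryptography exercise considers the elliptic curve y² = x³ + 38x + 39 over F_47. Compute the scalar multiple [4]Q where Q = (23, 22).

Double-and-add on 4 = (100)₂. Start with Q = (23, 22) for the leading 1-bit.
double: tangent at (23, 22): λ = (3·23² + 38)/(2·22) ≡ 27/44. 44⁻¹ ≡ 31 (mod 47) since 44·31 = 1364 ≡ 1, so λ ≡ 27·31 ≡ 38.
  x = λ² - 23 - 23 = 1444 - 46 ≡ 35; y = λ·(23 - 35) - 22 ≡ 39. → (35, 39)
double: tangent at (35, 39): λ = (3·35² + 38)/(2·39) ≡ 0/31. 31⁻¹ ≡ 44 (mod 47) since 31·44 = 1364 ≡ 1, so λ ≡ 0·44 ≡ 0.
  x = λ² - 35 - 35 = 0 - 70 ≡ 24; y = λ·(35 - 24) - 39 ≡ 8. → (24, 8)

(24, 8)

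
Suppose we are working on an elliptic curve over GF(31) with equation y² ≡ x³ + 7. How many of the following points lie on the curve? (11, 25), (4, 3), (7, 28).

(11, 25): 25² ≡ 5, rhs ≡ 5 → on.
(4, 3): 3² ≡ 9, rhs ≡ 9 → on.
(7, 28): 28² ≡ 9, rhs ≡ 9 → on.

3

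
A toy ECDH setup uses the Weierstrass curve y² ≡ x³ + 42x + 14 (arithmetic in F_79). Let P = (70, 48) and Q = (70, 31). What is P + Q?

O

The two points share x = 70 and their y-coordinates satisfy 48 + 31 ≡ 0 (mod 79), so they are inverses. Their sum is O.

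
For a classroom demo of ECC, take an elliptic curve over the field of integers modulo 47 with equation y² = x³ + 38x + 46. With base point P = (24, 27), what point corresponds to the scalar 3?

Repeated addition: build up to 3P.
2P: tangent at (24, 27): λ = (3·24² + 38)/(2·27) ≡ 27/7. 7⁻¹ ≡ 27 (mod 47), so λ ≡ 27·27 ≡ 24.
  x = λ² - 24 - 24 = 576 - 48 ≡ 11; y = λ·(24 - 11) - 27 ≡ 3. → (11, 3)
3P: (11, 3) + (24, 27). λ = (27 - 3)/(24 - 11) ≡ 24/13 mod 47. 13⁻¹ ≡ 29 (mod 47), so λ ≡ 38.
  x = λ² - 11 - 24 = 1444 - 35 ≡ 46; y = λ·(11 - 46) - 3 ≡ 30. → (46, 30)

(46, 30)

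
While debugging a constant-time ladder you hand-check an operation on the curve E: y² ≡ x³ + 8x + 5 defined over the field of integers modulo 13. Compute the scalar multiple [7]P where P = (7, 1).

(7, 12)

Repeated addition: build up to 7P.
2P: tangent at (7, 1): λ = (3·7² + 8)/(2·1) ≡ 12/2. 2⁻¹ ≡ 7 (mod 13), so λ ≡ 12·7 ≡ 6.
  x = λ² - 7 - 7 = 36 - 14 ≡ 9; y = λ·(7 - 9) - 1 ≡ 0. → (9, 0)
3P: (9, 0) + (7, 1). λ = (1 - 0)/(7 - 9) ≡ 1/11 mod 13. 11⁻¹ ≡ 6 (mod 13), so λ ≡ 6.
  x = λ² - 9 - 7 = 36 - 16 ≡ 7; y = λ·(9 - 7) - 0 ≡ 12. → (7, 12)
4P: (7, 12) + (7, 1): same x and y₁ ≡ -y₂, so the sum is O.
5P: O + (7, 1) = (7, 1) (identity).
6P: tangent at (7, 1): λ = (3·7² + 8)/(2·1) ≡ 12/2. 2⁻¹ ≡ 7 (mod 13) since 2·7 = 14 ≡ 1, so λ ≡ 12·7 ≡ 6.
  x = λ² - 7 - 7 = 36 - 14 ≡ 9; y = λ·(7 - 9) - 1 ≡ 0. → (9, 0)
7P: (9, 0) + (7, 1). λ = (1 - 0)/(7 - 9) ≡ 1/11 mod 13. 11⁻¹ ≡ 6 (mod 13) since 11·6 = 66 ≡ 1, so λ ≡ 6.
  x = λ² - 9 - 7 = 36 - 16 ≡ 7; y = λ·(9 - 7) - 0 ≡ 12. → (7, 12)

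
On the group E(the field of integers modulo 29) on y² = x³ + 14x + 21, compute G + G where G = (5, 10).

tangent at (5, 10): λ = (3·5² + 14)/(2·10) ≡ 2/20. 20⁻¹ ≡ 16 (mod 29) since 20·16 = 320 ≡ 1, so λ ≡ 2·16 ≡ 3.
  x = λ² - 5 - 5 = 9 - 10 ≡ 28; y = λ·(5 - 28) - 10 ≡ 8. → (28, 8)

(28, 8)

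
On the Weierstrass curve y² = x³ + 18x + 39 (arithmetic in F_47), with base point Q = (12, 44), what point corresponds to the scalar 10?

Double-and-add on 10 = (1010)₂. Start with Q = (12, 44) for the leading 1-bit.
double: tangent at (12, 44): λ = (3·12² + 18)/(2·44) ≡ 27/41. 41⁻¹ ≡ 39 (mod 47) since 41·39 = 1599 ≡ 1, so λ ≡ 27·39 ≡ 19.
  x = λ² - 12 - 12 = 361 - 24 ≡ 8; y = λ·(12 - 8) - 44 ≡ 32. → (8, 32)
double: tangent at (8, 32): λ = (3·8² + 18)/(2·32) ≡ 22/17. 17⁻¹ ≡ 36 (mod 47) since 17·36 = 612 ≡ 1, so λ ≡ 22·36 ≡ 40.
  x = λ² - 8 - 8 = 1600 - 16 ≡ 33; y = λ·(8 - 33) - 32 ≡ 2. → (33, 2)
add Q: (33, 2) + (12, 44). λ = (44 - 2)/(12 - 33) ≡ 42/26 mod 47. 26⁻¹ ≡ 38 (mod 47), so λ ≡ 45.
  x = λ² - 33 - 12 = 2025 - 45 ≡ 6; y = λ·(33 - 6) - 2 ≡ 38. → (6, 38)
double: tangent at (6, 38): λ = (3·6² + 18)/(2·38) ≡ 32/29. 29⁻¹ ≡ 13 (mod 47) since 29·13 = 377 ≡ 1, so λ ≡ 32·13 ≡ 40.
  x = λ² - 6 - 6 = 1600 - 12 ≡ 37; y = λ·(6 - 37) - 38 ≡ 38. → (37, 38)

(37, 38)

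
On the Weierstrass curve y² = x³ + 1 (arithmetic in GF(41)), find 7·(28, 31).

Write Q = (28, 31).
Double-and-add on 7 = (111)₂. Start with Q = (28, 31) for the leading 1-bit.
double: tangent at (28, 31): λ = (3·28² + 0)/(2·31) ≡ 15/21. 21⁻¹ ≡ 2 (mod 41) since 21·2 = 42 ≡ 1, so λ ≡ 15·2 ≡ 30.
  x = λ² - 28 - 28 = 900 - 56 ≡ 24; y = λ·(28 - 24) - 31 ≡ 7. → (24, 7)
add Q: (24, 7) + (28, 31). λ = (31 - 7)/(28 - 24) ≡ 24/4 mod 41. 4⁻¹ ≡ 31 (mod 41), so λ ≡ 6.
  x = λ² - 24 - 28 = 36 - 52 ≡ 25; y = λ·(24 - 25) - 7 ≡ 28. → (25, 28)
double: tangent at (25, 28): λ = (3·25² + 0)/(2·28) ≡ 30/15. 15⁻¹ ≡ 11 (mod 41), so λ ≡ 30·11 ≡ 2.
  x = λ² - 25 - 25 = 4 - 50 ≡ 36; y = λ·(25 - 36) - 28 ≡ 32. → (36, 32)
add Q: (36, 32) + (28, 31). λ = (31 - 32)/(28 - 36) ≡ 40/33 mod 41. 33⁻¹ ≡ 5 (mod 41), so λ ≡ 36.
  x = λ² - 36 - 28 = 1296 - 64 ≡ 2; y = λ·(36 - 2) - 32 ≡ 3. → (2, 3)

(2, 3)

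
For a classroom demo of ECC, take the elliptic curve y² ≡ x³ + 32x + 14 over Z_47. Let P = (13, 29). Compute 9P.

(4, 26)

Repeated addition: build up to 9P.
2P: tangent at (13, 29): λ = (3·13² + 32)/(2·29) ≡ 22/11. 11⁻¹ ≡ 30 (mod 47) since 11·30 = 330 ≡ 1, so λ ≡ 22·30 ≡ 2.
  x = λ² - 13 - 13 = 4 - 26 ≡ 25; y = λ·(13 - 25) - 29 ≡ 41. → (25, 41)
3P: (25, 41) + (13, 29). λ = (29 - 41)/(13 - 25) ≡ 35/35 mod 47. 35⁻¹ ≡ 43 (mod 47), so λ ≡ 1.
  x = λ² - 25 - 13 = 1 - 38 ≡ 10; y = λ·(25 - 10) - 41 ≡ 21. → (10, 21)
4P: (10, 21) + (13, 29). λ = (29 - 21)/(13 - 10) ≡ 8/3 mod 47. 3⁻¹ ≡ 16 (mod 47) since 3·16 = 48 ≡ 1, so λ ≡ 34.
  x = λ² - 10 - 13 = 1156 - 23 ≡ 5; y = λ·(10 - 5) - 21 ≡ 8. → (5, 8)
5P: (5, 8) + (13, 29). λ = (29 - 8)/(13 - 5) ≡ 21/8 mod 47. 8⁻¹ ≡ 6 (mod 47), so λ ≡ 32.
  x = λ² - 5 - 13 = 1024 - 18 ≡ 19; y = λ·(5 - 19) - 8 ≡ 14. → (19, 14)
6P: (19, 14) + (13, 29). λ = (29 - 14)/(13 - 19) ≡ 15/41 mod 47. 41⁻¹ ≡ 39 (mod 47) since 41·39 = 1599 ≡ 1, so λ ≡ 21.
  x = λ² - 19 - 13 = 441 - 32 ≡ 33; y = λ·(19 - 33) - 14 ≡ 21. → (33, 21)
7P: (33, 21) + (13, 29). λ = (29 - 21)/(13 - 33) ≡ 8/27 mod 47. 27⁻¹ ≡ 7 (mod 47) since 27·7 = 189 ≡ 1, so λ ≡ 9.
  x = λ² - 33 - 13 = 81 - 46 ≡ 35; y = λ·(33 - 35) - 21 ≡ 8. → (35, 8)
8P: (35, 8) + (13, 29). λ = (29 - 8)/(13 - 35) ≡ 21/25 mod 47. 25⁻¹ ≡ 32 (mod 47) since 25·32 = 800 ≡ 1, so λ ≡ 14.
  x = λ² - 35 - 13 = 196 - 48 ≡ 7; y = λ·(35 - 7) - 8 ≡ 8. → (7, 8)
9P: (7, 8) + (13, 29). λ = (29 - 8)/(13 - 7) ≡ 21/6 mod 47. 6⁻¹ ≡ 8 (mod 47) since 6·8 = 48 ≡ 1, so λ ≡ 27.
  x = λ² - 7 - 13 = 729 - 20 ≡ 4; y = λ·(7 - 4) - 8 ≡ 26. → (4, 26)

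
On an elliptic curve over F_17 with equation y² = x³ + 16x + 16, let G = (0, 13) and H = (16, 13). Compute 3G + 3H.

First 3G:
Repeated addition: build up to 3G.
2G: tangent at (0, 13): λ = (3·0² + 16)/(2·13) ≡ 16/9. 9⁻¹ ≡ 2 (mod 17), so λ ≡ 16·2 ≡ 15.
  x = λ² - 0 - 0 = 225 - 0 ≡ 4; y = λ·(0 - 4) - 13 ≡ 12. → (4, 12)
3G: (4, 12) + (0, 13). λ = (13 - 12)/(0 - 4) ≡ 1/13 mod 17. 13⁻¹ ≡ 4 (mod 17), so λ ≡ 4.
  x = λ² - 4 - 0 = 16 - 4 ≡ 12; y = λ·(4 - 12) - 12 ≡ 7. → (12, 7)
3G = (12, 7).
Next 3H:
Repeated addition: build up to 3H.
2H: tangent at (16, 13): λ = (3·16² + 16)/(2·13) ≡ 2/9. 9⁻¹ ≡ 2 (mod 17), so λ ≡ 2·2 ≡ 4.
  x = λ² - 16 - 16 = 16 - 32 ≡ 1; y = λ·(16 - 1) - 13 ≡ 13. → (1, 13)
3H: (1, 13) + (16, 13). λ = (13 - 13)/(16 - 1) ≡ 0/15 mod 17. 15⁻¹ ≡ 8 (mod 17), so λ ≡ 0.
  x = λ² - 1 - 16 = 0 - 17 ≡ 0; y = λ·(1 - 0) - 13 ≡ 4. → (0, 4)
3H = (0, 4).
Finally 3G + 3H:
(12, 7) + (0, 4). λ = (4 - 7)/(0 - 12) ≡ 14/5 mod 17. 5⁻¹ ≡ 7 (mod 17) since 5·7 = 35 ≡ 1, so λ ≡ 13.
  x = λ² - 12 - 0 = 169 - 12 ≡ 4; y = λ·(12 - 4) - 7 ≡ 12. → (4, 12)

(4, 12)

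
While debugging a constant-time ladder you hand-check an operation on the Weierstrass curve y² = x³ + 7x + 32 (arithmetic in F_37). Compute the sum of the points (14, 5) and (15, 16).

(18, 25)

(14, 5) + (15, 16). λ = (16 - 5)/(15 - 14) ≡ 11/1 mod 37. 1⁻¹ ≡ 1 (mod 37) since 1·1 = 1 ≡ 1, so λ ≡ 11.
  x = λ² - 14 - 15 = 121 - 29 ≡ 18; y = λ·(14 - 18) - 5 ≡ 25. → (18, 25)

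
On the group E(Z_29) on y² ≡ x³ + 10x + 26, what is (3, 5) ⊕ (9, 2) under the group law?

(3, 5) + (9, 2). λ = (2 - 5)/(9 - 3) ≡ 26/6 mod 29. 6⁻¹ ≡ 5 (mod 29) since 6·5 = 30 ≡ 1, so λ ≡ 14.
  x = λ² - 3 - 9 = 196 - 12 ≡ 10; y = λ·(3 - 10) - 5 ≡ 13. → (10, 13)

(10, 13)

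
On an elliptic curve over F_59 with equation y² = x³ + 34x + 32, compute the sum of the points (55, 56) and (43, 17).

(49, 52)

(55, 56) + (43, 17). λ = (17 - 56)/(43 - 55) ≡ 20/47 mod 59. 47⁻¹ ≡ 54 (mod 59) since 47·54 = 2538 ≡ 1, so λ ≡ 18.
  x = λ² - 55 - 43 = 324 - 98 ≡ 49; y = λ·(55 - 49) - 56 ≡ 52. → (49, 52)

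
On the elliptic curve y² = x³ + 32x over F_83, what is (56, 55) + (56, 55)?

tangent at (56, 55): λ = (3·56² + 32)/(2·55) ≡ 61/27. 27⁻¹ ≡ 40 (mod 83), so λ ≡ 61·40 ≡ 33.
  x = λ² - 56 - 56 = 1089 - 112 ≡ 64; y = λ·(56 - 64) - 55 ≡ 13. → (64, 13)

(64, 13)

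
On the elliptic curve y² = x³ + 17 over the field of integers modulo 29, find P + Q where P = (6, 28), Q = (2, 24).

(22, 14)

(6, 28) + (2, 24). λ = (24 - 28)/(2 - 6) ≡ 25/25 mod 29. 25⁻¹ ≡ 7 (mod 29), so λ ≡ 1.
  x = λ² - 6 - 2 = 1 - 8 ≡ 22; y = λ·(6 - 22) - 28 ≡ 14. → (22, 14)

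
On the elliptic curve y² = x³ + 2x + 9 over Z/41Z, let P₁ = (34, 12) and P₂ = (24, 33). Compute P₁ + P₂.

(28, 0)

(34, 12) + (24, 33). λ = (33 - 12)/(24 - 34) ≡ 21/31 mod 41. 31⁻¹ ≡ 4 (mod 41) since 31·4 = 124 ≡ 1, so λ ≡ 2.
  x = λ² - 34 - 24 = 4 - 58 ≡ 28; y = λ·(34 - 28) - 12 ≡ 0. → (28, 0)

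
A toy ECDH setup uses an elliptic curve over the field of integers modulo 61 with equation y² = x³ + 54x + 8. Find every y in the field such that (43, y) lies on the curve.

x³ + 54x + 8 = 81837 ≡ 36 (mod 61).
Square roots of 36 mod 61: 6 and 55 (since 6² = 36 ≡ 36).

6, 55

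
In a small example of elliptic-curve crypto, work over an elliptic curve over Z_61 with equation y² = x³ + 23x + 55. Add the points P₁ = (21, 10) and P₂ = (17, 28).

(28, 52)

(21, 10) + (17, 28). λ = (28 - 10)/(17 - 21) ≡ 18/57 mod 61. 57⁻¹ ≡ 15 (mod 61) since 57·15 = 855 ≡ 1, so λ ≡ 26.
  x = λ² - 21 - 17 = 676 - 38 ≡ 28; y = λ·(21 - 28) - 10 ≡ 52. → (28, 52)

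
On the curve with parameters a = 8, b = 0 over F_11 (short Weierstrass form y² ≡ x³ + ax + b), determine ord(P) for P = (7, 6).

6

2P: tangent at (7, 6): λ = (3·7² + 8)/(2·6) ≡ 1/1. 1⁻¹ ≡ 1 (mod 11), so λ ≡ 1·1 ≡ 1.
  x = λ² - 7 - 7 = 1 - 14 ≡ 9; y = λ·(7 - 9) - 6 ≡ 3. → (9, 3)
3P: (9, 3) + (7, 6). λ = (6 - 3)/(7 - 9) ≡ 3/9 mod 11. 9⁻¹ ≡ 5 (mod 11), so λ ≡ 4.
  x = λ² - 9 - 7 = 16 - 16 ≡ 0; y = λ·(9 - 0) - 3 ≡ 0. → (0, 0)
4P: (0, 0) + (7, 6). λ = (6 - 0)/(7 - 0) ≡ 6/7 mod 11. 7⁻¹ ≡ 8 (mod 11) since 7·8 = 56 ≡ 1, so λ ≡ 4.
  x = λ² - 0 - 7 = 16 - 7 ≡ 9; y = λ·(0 - 9) - 0 ≡ 8. → (9, 8)
5P: (9, 8) + (7, 6). λ = (6 - 8)/(7 - 9) ≡ 9/9 mod 11. 9⁻¹ ≡ 5 (mod 11) since 9·5 = 45 ≡ 1, so λ ≡ 1.
  x = λ² - 9 - 7 = 1 - 16 ≡ 7; y = λ·(9 - 7) - 8 ≡ 5. → (7, 5)
6P: (7, 5) + (7, 6): same x and y₁ ≡ -y₂, so the sum is ∞.
6P = ∞, so the order is 6.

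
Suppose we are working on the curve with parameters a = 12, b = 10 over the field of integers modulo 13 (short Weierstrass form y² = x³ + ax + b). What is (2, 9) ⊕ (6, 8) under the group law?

(2, 9) + (6, 8). λ = (8 - 9)/(6 - 2) ≡ 12/4 mod 13. 4⁻¹ ≡ 10 (mod 13), so λ ≡ 3.
  x = λ² - 2 - 6 = 9 - 8 ≡ 1; y = λ·(2 - 1) - 9 ≡ 7. → (1, 7)

(1, 7)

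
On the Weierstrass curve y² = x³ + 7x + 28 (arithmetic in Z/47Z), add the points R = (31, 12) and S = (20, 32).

(31, 12) + (20, 32). λ = (32 - 12)/(20 - 31) ≡ 20/36 mod 47. 36⁻¹ ≡ 17 (mod 47) since 36·17 = 612 ≡ 1, so λ ≡ 11.
  x = λ² - 31 - 20 = 121 - 51 ≡ 23; y = λ·(31 - 23) - 12 ≡ 29. → (23, 29)

(23, 29)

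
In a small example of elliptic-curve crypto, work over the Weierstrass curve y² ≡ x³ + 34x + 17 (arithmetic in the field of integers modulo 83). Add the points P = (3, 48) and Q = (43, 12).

(3, 48) + (43, 12). λ = (12 - 48)/(43 - 3) ≡ 47/40 mod 83. 40⁻¹ ≡ 27 (mod 83), so λ ≡ 24.
  x = λ² - 3 - 43 = 576 - 46 ≡ 32; y = λ·(3 - 32) - 48 ≡ 3. → (32, 3)

(32, 3)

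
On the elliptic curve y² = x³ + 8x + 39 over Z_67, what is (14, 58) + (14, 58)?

(65, 45)

tangent at (14, 58): λ = (3·14² + 8)/(2·58) ≡ 60/49. 49⁻¹ ≡ 26 (mod 67), so λ ≡ 60·26 ≡ 19.
  x = λ² - 14 - 14 = 361 - 28 ≡ 65; y = λ·(14 - 65) - 58 ≡ 45. → (65, 45)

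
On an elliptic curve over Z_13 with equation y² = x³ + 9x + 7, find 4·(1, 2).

(12, 7)

Write Q = (1, 2).
Double-and-add on 4 = (100)₂. Start with Q = (1, 2) for the leading 1-bit.
double: tangent at (1, 2): λ = (3·1² + 9)/(2·2) ≡ 12/4. 4⁻¹ ≡ 10 (mod 13), so λ ≡ 12·10 ≡ 3.
  x = λ² - 1 - 1 = 9 - 2 ≡ 7; y = λ·(1 - 7) - 2 ≡ 6. → (7, 6)
double: tangent at (7, 6): λ = (3·7² + 9)/(2·6) ≡ 0/12. 12⁻¹ ≡ 12 (mod 13), so λ ≡ 0·12 ≡ 0.
  x = λ² - 7 - 7 = 0 - 14 ≡ 12; y = λ·(7 - 12) - 6 ≡ 7. → (12, 7)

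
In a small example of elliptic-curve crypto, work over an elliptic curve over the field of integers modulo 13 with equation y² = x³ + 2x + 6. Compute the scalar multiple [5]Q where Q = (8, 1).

(1, 3)

Repeated addition: build up to 5Q.
2Q: tangent at (8, 1): λ = (3·8² + 2)/(2·1) ≡ 12/2. 2⁻¹ ≡ 7 (mod 13) since 2·7 = 14 ≡ 1, so λ ≡ 12·7 ≡ 6.
  x = λ² - 8 - 8 = 36 - 16 ≡ 7; y = λ·(8 - 7) - 1 ≡ 5. → (7, 5)
3Q: (7, 5) + (8, 1). λ = (1 - 5)/(8 - 7) ≡ 9/1 mod 13. 1⁻¹ ≡ 1 (mod 13), so λ ≡ 9.
  x = λ² - 7 - 8 = 81 - 15 ≡ 1; y = λ·(7 - 1) - 5 ≡ 10. → (1, 10)
4Q: (1, 10) + (8, 1). λ = (1 - 10)/(8 - 1) ≡ 4/7 mod 13. 7⁻¹ ≡ 2 (mod 13) since 7·2 = 14 ≡ 1, so λ ≡ 8.
  x = λ² - 1 - 8 = 64 - 9 ≡ 3; y = λ·(1 - 3) - 10 ≡ 0. → (3, 0)
5Q: (3, 0) + (8, 1). λ = (1 - 0)/(8 - 3) ≡ 1/5 mod 13. 5⁻¹ ≡ 8 (mod 13), so λ ≡ 8.
  x = λ² - 3 - 8 = 64 - 11 ≡ 1; y = λ·(3 - 1) - 0 ≡ 3. → (1, 3)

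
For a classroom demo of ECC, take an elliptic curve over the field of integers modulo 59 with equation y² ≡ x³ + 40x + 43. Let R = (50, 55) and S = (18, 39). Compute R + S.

(6, 26)

(50, 55) + (18, 39). λ = (39 - 55)/(18 - 50) ≡ 43/27 mod 59. 27⁻¹ ≡ 35 (mod 59) since 27·35 = 945 ≡ 1, so λ ≡ 30.
  x = λ² - 50 - 18 = 900 - 68 ≡ 6; y = λ·(50 - 6) - 55 ≡ 26. → (6, 26)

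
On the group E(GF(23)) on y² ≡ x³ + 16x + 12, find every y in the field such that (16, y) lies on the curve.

none

x³ + 16x + 12 = 4364 ≡ 17 (mod 23).
17 is a non-residue mod 23; no y exists.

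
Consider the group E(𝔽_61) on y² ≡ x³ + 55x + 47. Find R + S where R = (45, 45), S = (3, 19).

(12, 19)

(45, 45) + (3, 19). λ = (19 - 45)/(3 - 45) ≡ 35/19 mod 61. 19⁻¹ ≡ 45 (mod 61), so λ ≡ 50.
  x = λ² - 45 - 3 = 2500 - 48 ≡ 12; y = λ·(45 - 12) - 45 ≡ 19. → (12, 19)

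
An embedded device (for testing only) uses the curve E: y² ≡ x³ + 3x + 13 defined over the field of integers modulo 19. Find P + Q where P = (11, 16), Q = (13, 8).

(11, 16) + (13, 8). λ = (8 - 16)/(13 - 11) ≡ 11/2 mod 19. 2⁻¹ ≡ 10 (mod 19), so λ ≡ 15.
  x = λ² - 11 - 13 = 225 - 24 ≡ 11; y = λ·(11 - 11) - 16 ≡ 3. → (11, 3)

(11, 3)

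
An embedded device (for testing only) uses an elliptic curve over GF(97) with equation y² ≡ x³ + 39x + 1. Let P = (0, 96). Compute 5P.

(69, 25)

Repeated addition: build up to 5P.
2P: tangent at (0, 96): λ = (3·0² + 39)/(2·96) ≡ 39/95. 95⁻¹ ≡ 48 (mod 97) since 95·48 = 4560 ≡ 1, so λ ≡ 39·48 ≡ 29.
  x = λ² - 0 - 0 = 841 - 0 ≡ 65; y = λ·(0 - 65) - 96 ≡ 56. → (65, 56)
3P: (65, 56) + (0, 96). λ = (96 - 56)/(0 - 65) ≡ 40/32 mod 97. 32⁻¹ ≡ 94 (mod 97) since 32·94 = 3008 ≡ 1, so λ ≡ 74.
  x = λ² - 65 - 0 = 5476 - 65 ≡ 76; y = λ·(65 - 76) - 56 ≡ 3. → (76, 3)
4P: (76, 3) + (0, 96). λ = (96 - 3)/(0 - 76) ≡ 93/21 mod 97. 21⁻¹ ≡ 37 (mod 97) since 21·37 = 777 ≡ 1, so λ ≡ 46.
  x = λ² - 76 - 0 = 2116 - 76 ≡ 3; y = λ·(76 - 3) - 3 ≡ 57. → (3, 57)
5P: (3, 57) + (0, 96). λ = (96 - 57)/(0 - 3) ≡ 39/94 mod 97. 94⁻¹ ≡ 32 (mod 97) since 94·32 = 3008 ≡ 1, so λ ≡ 84.
  x = λ² - 3 - 0 = 7056 - 3 ≡ 69; y = λ·(3 - 69) - 57 ≡ 25. → (69, 25)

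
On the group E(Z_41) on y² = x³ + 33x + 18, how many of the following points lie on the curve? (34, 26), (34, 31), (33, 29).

2

(34, 26): 26² ≡ 20, rhs ≡ 18 → off.
(34, 31): 31² ≡ 18, rhs ≡ 18 → on.
(33, 29): 29² ≡ 21, rhs ≡ 21 → on.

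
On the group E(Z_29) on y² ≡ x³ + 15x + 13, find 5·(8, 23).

(14, 3)

Write P = (8, 23).
Repeated addition: build up to 5P.
2P: tangent at (8, 23): λ = (3·8² + 15)/(2·23) ≡ 4/17. 17⁻¹ ≡ 12 (mod 29), so λ ≡ 4·12 ≡ 19.
  x = λ² - 8 - 8 = 361 - 16 ≡ 26; y = λ·(8 - 26) - 23 ≡ 12. → (26, 12)
3P: (26, 12) + (8, 23). λ = (23 - 12)/(8 - 26) ≡ 11/11 mod 29. 11⁻¹ ≡ 8 (mod 29), so λ ≡ 1.
  x = λ² - 26 - 8 = 1 - 34 ≡ 25; y = λ·(26 - 25) - 12 ≡ 18. → (25, 18)
4P: (25, 18) + (8, 23). λ = (23 - 18)/(8 - 25) ≡ 5/12 mod 29. 12⁻¹ ≡ 17 (mod 29), so λ ≡ 27.
  x = λ² - 25 - 8 = 729 - 33 ≡ 0; y = λ·(25 - 0) - 18 ≡ 19. → (0, 19)
5P: (0, 19) + (8, 23). λ = (23 - 19)/(8 - 0) ≡ 4/8 mod 29. 8⁻¹ ≡ 11 (mod 29) since 8·11 = 88 ≡ 1, so λ ≡ 15.
  x = λ² - 0 - 8 = 225 - 8 ≡ 14; y = λ·(0 - 14) - 19 ≡ 3. → (14, 3)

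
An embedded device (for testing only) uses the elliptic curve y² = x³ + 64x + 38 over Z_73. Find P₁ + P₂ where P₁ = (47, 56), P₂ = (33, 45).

(29, 52)

(47, 56) + (33, 45). λ = (45 - 56)/(33 - 47) ≡ 62/59 mod 73. 59⁻¹ ≡ 26 (mod 73), so λ ≡ 6.
  x = λ² - 47 - 33 = 36 - 80 ≡ 29; y = λ·(47 - 29) - 56 ≡ 52. → (29, 52)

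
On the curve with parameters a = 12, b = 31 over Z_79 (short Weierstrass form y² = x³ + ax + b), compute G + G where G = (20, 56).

tangent at (20, 56): λ = (3·20² + 12)/(2·56) ≡ 27/33. 33⁻¹ ≡ 12 (mod 79), so λ ≡ 27·12 ≡ 8.
  x = λ² - 20 - 20 = 64 - 40 ≡ 24; y = λ·(20 - 24) - 56 ≡ 70. → (24, 70)

(24, 70)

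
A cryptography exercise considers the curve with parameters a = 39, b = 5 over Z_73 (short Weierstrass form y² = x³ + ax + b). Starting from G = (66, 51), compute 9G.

Double-and-add on 9 = (1001)₂. Start with G = (66, 51) for the leading 1-bit.
double: tangent at (66, 51): λ = (3·66² + 39)/(2·51) ≡ 40/29. 29⁻¹ ≡ 68 (mod 73), so λ ≡ 40·68 ≡ 19.
  x = λ² - 66 - 66 = 361 - 132 ≡ 10; y = λ·(66 - 10) - 51 ≡ 64. → (10, 64)
double: tangent at (10, 64): λ = (3·10² + 39)/(2·64) ≡ 47/55. 55⁻¹ ≡ 4 (mod 73), so λ ≡ 47·4 ≡ 42.
  x = λ² - 10 - 10 = 1764 - 20 ≡ 65; y = λ·(10 - 65) - 64 ≡ 35. → (65, 35)
double: tangent at (65, 35): λ = (3·65² + 39)/(2·35) ≡ 12/70. 70⁻¹ ≡ 24 (mod 73) since 70·24 = 1680 ≡ 1, so λ ≡ 12·24 ≡ 69.
  x = λ² - 65 - 65 = 4761 - 130 ≡ 32; y = λ·(65 - 32) - 35 ≡ 52. → (32, 52)
add G: (32, 52) + (66, 51). λ = (51 - 52)/(66 - 32) ≡ 72/34 mod 73. 34⁻¹ ≡ 58 (mod 73) since 34·58 = 1972 ≡ 1, so λ ≡ 15.
  x = λ² - 32 - 66 = 225 - 98 ≡ 54; y = λ·(32 - 54) - 52 ≡ 56. → (54, 56)

(54, 56)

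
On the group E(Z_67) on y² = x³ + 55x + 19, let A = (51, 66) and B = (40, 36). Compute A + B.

(51, 66) + (40, 36). λ = (36 - 66)/(40 - 51) ≡ 37/56 mod 67. 56⁻¹ ≡ 6 (mod 67), so λ ≡ 21.
  x = λ² - 51 - 40 = 441 - 91 ≡ 15; y = λ·(51 - 15) - 66 ≡ 20. → (15, 20)

(15, 20)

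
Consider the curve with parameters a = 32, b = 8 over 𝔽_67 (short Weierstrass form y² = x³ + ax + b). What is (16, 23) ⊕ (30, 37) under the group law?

(22, 38)

(16, 23) + (30, 37). λ = (37 - 23)/(30 - 16) ≡ 14/14 mod 67. 14⁻¹ ≡ 24 (mod 67), so λ ≡ 1.
  x = λ² - 16 - 30 = 1 - 46 ≡ 22; y = λ·(16 - 22) - 23 ≡ 38. → (22, 38)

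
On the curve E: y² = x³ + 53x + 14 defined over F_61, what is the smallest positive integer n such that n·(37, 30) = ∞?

4

2P: tangent at (37, 30): λ = (3·37² + 53)/(2·30) ≡ 12/60. 60⁻¹ ≡ 60 (mod 61) since 60·60 = 3600 ≡ 1, so λ ≡ 12·60 ≡ 49.
  x = λ² - 37 - 37 = 2401 - 74 ≡ 9; y = λ·(37 - 9) - 30 ≡ 0. → (9, 0)
3P: (9, 0) + (37, 30). λ = (30 - 0)/(37 - 9) ≡ 30/28 mod 61. 28⁻¹ ≡ 24 (mod 61) since 28·24 = 672 ≡ 1, so λ ≡ 49.
  x = λ² - 9 - 37 = 2401 - 46 ≡ 37; y = λ·(9 - 37) - 0 ≡ 31. → (37, 31)
4P: (37, 31) + (37, 30): same x and y₁ ≡ -y₂, so the sum is ∞.
4P = ∞, so the order is 4.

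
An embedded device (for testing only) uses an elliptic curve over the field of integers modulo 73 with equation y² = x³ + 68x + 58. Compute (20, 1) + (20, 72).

The two points share x = 20 and their y-coordinates satisfy 1 + 72 ≡ 0 (mod 73), so they are inverses. Their sum is O.

O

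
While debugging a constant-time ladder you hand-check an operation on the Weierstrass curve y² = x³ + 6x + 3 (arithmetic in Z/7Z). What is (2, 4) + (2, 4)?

tangent at (2, 4): λ = (3·2² + 6)/(2·4) ≡ 4/1. 1⁻¹ ≡ 1 (mod 7) since 1·1 = 1 ≡ 1, so λ ≡ 4·1 ≡ 4.
  x = λ² - 2 - 2 = 16 - 4 ≡ 5; y = λ·(2 - 5) - 4 ≡ 5. → (5, 5)

(5, 5)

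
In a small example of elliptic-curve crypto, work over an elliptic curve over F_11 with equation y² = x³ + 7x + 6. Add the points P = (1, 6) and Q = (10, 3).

(5, 10)

(1, 6) + (10, 3). λ = (3 - 6)/(10 - 1) ≡ 8/9 mod 11. 9⁻¹ ≡ 5 (mod 11), so λ ≡ 7.
  x = λ² - 1 - 10 = 49 - 11 ≡ 5; y = λ·(1 - 5) - 6 ≡ 10. → (5, 10)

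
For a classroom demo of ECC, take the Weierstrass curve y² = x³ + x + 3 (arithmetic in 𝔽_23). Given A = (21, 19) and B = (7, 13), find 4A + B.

First 4A:
Repeated addition: build up to 4A.
2A: tangent at (21, 19): λ = (3·21² + 1)/(2·19) ≡ 13/15. 15⁻¹ ≡ 20 (mod 23), so λ ≡ 13·20 ≡ 7.
  x = λ² - 21 - 21 = 49 - 42 ≡ 7; y = λ·(21 - 7) - 19 ≡ 10. → (7, 10)
3A: (7, 10) + (21, 19). λ = (19 - 10)/(21 - 7) ≡ 9/14 mod 23. 14⁻¹ ≡ 5 (mod 23), so λ ≡ 22.
  x = λ² - 7 - 21 = 484 - 28 ≡ 19; y = λ·(7 - 19) - 10 ≡ 2. → (19, 2)
4A: (19, 2) + (21, 19). λ = (19 - 2)/(21 - 19) ≡ 17/2 mod 23. 2⁻¹ ≡ 12 (mod 23), so λ ≡ 20.
  x = λ² - 19 - 21 = 400 - 40 ≡ 15; y = λ·(19 - 15) - 2 ≡ 9. → (15, 9)
4A = (15, 9).
Finally 4A + B:
(15, 9) + (7, 13). λ = (13 - 9)/(7 - 15) ≡ 4/15 mod 23. 15⁻¹ ≡ 20 (mod 23), so λ ≡ 11.
  x = λ² - 15 - 7 = 121 - 22 ≡ 7; y = λ·(15 - 7) - 9 ≡ 10. → (7, 10)

(7, 10)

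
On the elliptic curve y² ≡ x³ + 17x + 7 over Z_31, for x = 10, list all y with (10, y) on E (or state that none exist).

x³ + 17x + 7 = 1177 ≡ 30 (mod 31).
30 is a non-residue mod 31; no y exists.

none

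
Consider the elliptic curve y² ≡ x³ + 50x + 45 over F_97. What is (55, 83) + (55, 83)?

(78, 44)

tangent at (55, 83): λ = (3·55² + 50)/(2·83) ≡ 7/69. 69⁻¹ ≡ 45 (mod 97) since 69·45 = 3105 ≡ 1, so λ ≡ 7·45 ≡ 24.
  x = λ² - 55 - 55 = 576 - 110 ≡ 78; y = λ·(55 - 78) - 83 ≡ 44. → (78, 44)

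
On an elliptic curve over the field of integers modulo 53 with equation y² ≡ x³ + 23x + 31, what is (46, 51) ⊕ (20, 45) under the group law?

(46, 51) + (20, 45). λ = (45 - 51)/(20 - 46) ≡ 47/27 mod 53. 27⁻¹ ≡ 2 (mod 53), so λ ≡ 41.
  x = λ² - 46 - 20 = 1681 - 66 ≡ 25; y = λ·(46 - 25) - 51 ≡ 15. → (25, 15)

(25, 15)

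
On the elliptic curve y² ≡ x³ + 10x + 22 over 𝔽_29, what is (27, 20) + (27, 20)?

(8, 18)

tangent at (27, 20): λ = (3·27² + 10)/(2·20) ≡ 22/11. 11⁻¹ ≡ 8 (mod 29), so λ ≡ 22·8 ≡ 2.
  x = λ² - 27 - 27 = 4 - 54 ≡ 8; y = λ·(27 - 8) - 20 ≡ 18. → (8, 18)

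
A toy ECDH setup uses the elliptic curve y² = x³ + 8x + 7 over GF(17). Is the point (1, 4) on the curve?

y² = 4² ≡ 16; x³ + 8x + 7 = 16 ≡ 16 (mod 17). 16 = 16.

yes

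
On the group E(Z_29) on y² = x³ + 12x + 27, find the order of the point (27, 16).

7

2P: tangent at (27, 16): λ = (3·27² + 12)/(2·16) ≡ 24/3. 3⁻¹ ≡ 10 (mod 29), so λ ≡ 24·10 ≡ 8.
  x = λ² - 27 - 27 = 64 - 54 ≡ 10; y = λ·(27 - 10) - 16 ≡ 4. → (10, 4)
3P: (10, 4) + (27, 16). λ = (16 - 4)/(27 - 10) ≡ 12/17 mod 29. 17⁻¹ ≡ 12 (mod 29) since 17·12 = 204 ≡ 1, so λ ≡ 28.
  x = λ² - 10 - 27 = 784 - 37 ≡ 22; y = λ·(10 - 22) - 4 ≡ 8. → (22, 8)
4P: (22, 8) + (27, 16). λ = (16 - 8)/(27 - 22) ≡ 8/5 mod 29. 5⁻¹ ≡ 6 (mod 29) since 5·6 = 30 ≡ 1, so λ ≡ 19.
  x = λ² - 22 - 27 = 361 - 49 ≡ 22; y = λ·(22 - 22) - 8 ≡ 21. → (22, 21)
5P: (22, 21) + (27, 16). λ = (16 - 21)/(27 - 22) ≡ 24/5 mod 29. 5⁻¹ ≡ 6 (mod 29) since 5·6 = 30 ≡ 1, so λ ≡ 28.
  x = λ² - 22 - 27 = 784 - 49 ≡ 10; y = λ·(22 - 10) - 21 ≡ 25. → (10, 25)
6P: (10, 25) + (27, 16). λ = (16 - 25)/(27 - 10) ≡ 20/17 mod 29. 17⁻¹ ≡ 12 (mod 29), so λ ≡ 8.
  x = λ² - 10 - 27 = 64 - 37 ≡ 27; y = λ·(10 - 27) - 25 ≡ 13. → (27, 13)
7P: (27, 13) + (27, 16): same x and y₁ ≡ -y₂, so the sum is ∞.
7P = ∞, so the order is 7.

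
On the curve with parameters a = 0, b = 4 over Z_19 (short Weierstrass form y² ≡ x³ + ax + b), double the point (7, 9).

tangent at (7, 9): λ = (3·7² + 0)/(2·9) ≡ 14/18. 18⁻¹ ≡ 18 (mod 19), so λ ≡ 14·18 ≡ 5.
  x = λ² - 7 - 7 = 25 - 14 ≡ 11; y = λ·(7 - 11) - 9 ≡ 9. → (11, 9)

(11, 9)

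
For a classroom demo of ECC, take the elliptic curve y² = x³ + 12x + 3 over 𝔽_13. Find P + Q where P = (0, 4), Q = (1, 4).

(12, 9)

(0, 4) + (1, 4). λ = (4 - 4)/(1 - 0) ≡ 0/1 mod 13. 1⁻¹ ≡ 1 (mod 13), so λ ≡ 0.
  x = λ² - 0 - 1 = 0 - 1 ≡ 12; y = λ·(0 - 12) - 4 ≡ 9. → (12, 9)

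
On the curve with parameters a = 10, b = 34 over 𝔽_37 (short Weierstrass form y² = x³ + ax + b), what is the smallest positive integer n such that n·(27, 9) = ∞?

2P: tangent at (27, 9): λ = (3·27² + 10)/(2·9) ≡ 14/18. 18⁻¹ ≡ 35 (mod 37), so λ ≡ 14·35 ≡ 9.
  x = λ² - 27 - 27 = 81 - 54 ≡ 27; y = λ·(27 - 27) - 9 ≡ 28. → (27, 28)
3P: (27, 28) + (27, 9): same x and y₁ ≡ -y₂, so the sum is ∞.
3P = ∞, so the order is 3.

3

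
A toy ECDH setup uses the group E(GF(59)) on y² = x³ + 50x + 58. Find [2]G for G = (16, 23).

tangent at (16, 23): λ = (3·16² + 50)/(2·23) ≡ 51/46. 46⁻¹ ≡ 9 (mod 59), so λ ≡ 51·9 ≡ 46.
  x = λ² - 16 - 16 = 2116 - 32 ≡ 19; y = λ·(16 - 19) - 23 ≡ 16. → (19, 16)

(19, 16)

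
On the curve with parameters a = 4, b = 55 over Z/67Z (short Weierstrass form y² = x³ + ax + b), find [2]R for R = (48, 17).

(0, 16)

tangent at (48, 17): λ = (3·48² + 4)/(2·17) ≡ 15/34. 34⁻¹ ≡ 2 (mod 67), so λ ≡ 15·2 ≡ 30.
  x = λ² - 48 - 48 = 900 - 96 ≡ 0; y = λ·(48 - 0) - 17 ≡ 16. → (0, 16)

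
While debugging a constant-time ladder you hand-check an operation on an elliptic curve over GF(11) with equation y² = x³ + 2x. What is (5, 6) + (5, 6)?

tangent at (5, 6): λ = (3·5² + 2)/(2·6) ≡ 0/1. 1⁻¹ ≡ 1 (mod 11) since 1·1 = 1 ≡ 1, so λ ≡ 0·1 ≡ 0.
  x = λ² - 5 - 5 = 0 - 10 ≡ 1; y = λ·(5 - 1) - 6 ≡ 5. → (1, 5)

(1, 5)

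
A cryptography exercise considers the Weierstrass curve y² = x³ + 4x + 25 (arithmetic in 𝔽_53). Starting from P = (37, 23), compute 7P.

Double-and-add on 7 = (111)₂. Start with P = (37, 23) for the leading 1-bit.
double: tangent at (37, 23): λ = (3·37² + 4)/(2·23) ≡ 30/46. 46⁻¹ ≡ 15 (mod 53) since 46·15 = 690 ≡ 1, so λ ≡ 30·15 ≡ 26.
  x = λ² - 37 - 37 = 676 - 74 ≡ 19; y = λ·(37 - 19) - 23 ≡ 21. → (19, 21)
add P: (19, 21) + (37, 23). λ = (23 - 21)/(37 - 19) ≡ 2/18 mod 53. 18⁻¹ ≡ 3 (mod 53), so λ ≡ 6.
  x = λ² - 19 - 37 = 36 - 56 ≡ 33; y = λ·(19 - 33) - 21 ≡ 1. → (33, 1)
double: tangent at (33, 1): λ = (3·33² + 4)/(2·1) ≡ 38/2. 2⁻¹ ≡ 27 (mod 53) since 2·27 = 54 ≡ 1, so λ ≡ 38·27 ≡ 19.
  x = λ² - 33 - 33 = 361 - 66 ≡ 30; y = λ·(33 - 30) - 1 ≡ 3. → (30, 3)
add P: (30, 3) + (37, 23). λ = (23 - 3)/(37 - 30) ≡ 20/7 mod 53. 7⁻¹ ≡ 38 (mod 53), so λ ≡ 18.
  x = λ² - 30 - 37 = 324 - 67 ≡ 45; y = λ·(30 - 45) - 3 ≡ 45. → (45, 45)

(45, 45)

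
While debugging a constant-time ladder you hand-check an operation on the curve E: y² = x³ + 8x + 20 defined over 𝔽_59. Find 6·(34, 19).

Write Q = (34, 19).
Repeated addition: build up to 6Q.
2Q: tangent at (34, 19): λ = (3·34² + 8)/(2·19) ≡ 54/38. 38⁻¹ ≡ 14 (mod 59) since 38·14 = 532 ≡ 1, so λ ≡ 54·14 ≡ 48.
  x = λ² - 34 - 34 = 2304 - 68 ≡ 53; y = λ·(34 - 53) - 19 ≡ 13. → (53, 13)
3Q: (53, 13) + (34, 19). λ = (19 - 13)/(34 - 53) ≡ 6/40 mod 59. 40⁻¹ ≡ 31 (mod 59) since 40·31 = 1240 ≡ 1, so λ ≡ 9.
  x = λ² - 53 - 34 = 81 - 87 ≡ 53; y = λ·(53 - 53) - 13 ≡ 46. → (53, 46)
4Q: (53, 46) + (34, 19). λ = (19 - 46)/(34 - 53) ≡ 32/40 mod 59. 40⁻¹ ≡ 31 (mod 59), so λ ≡ 48.
  x = λ² - 53 - 34 = 2304 - 87 ≡ 34; y = λ·(53 - 34) - 46 ≡ 40. → (34, 40)
5Q: (34, 40) + (34, 19): same x and y₁ ≡ -y₂, so the sum is the point at infinity.
6Q: the point at infinity + (34, 19) = (34, 19) (identity).

(34, 19)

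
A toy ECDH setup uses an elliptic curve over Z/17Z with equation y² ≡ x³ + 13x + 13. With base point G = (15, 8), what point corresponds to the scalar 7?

(14, 7)

Repeated addition: build up to 7G.
2G: tangent at (15, 8): λ = (3·15² + 13)/(2·8) ≡ 8/16. 16⁻¹ ≡ 16 (mod 17), so λ ≡ 8·16 ≡ 9.
  x = λ² - 15 - 15 = 81 - 30 ≡ 0; y = λ·(15 - 0) - 8 ≡ 8. → (0, 8)
3G: (0, 8) + (15, 8). λ = (8 - 8)/(15 - 0) ≡ 0/15 mod 17. 15⁻¹ ≡ 8 (mod 17), so λ ≡ 0.
  x = λ² - 0 - 15 = 0 - 15 ≡ 2; y = λ·(0 - 2) - 8 ≡ 9. → (2, 9)
4G: (2, 9) + (15, 8). λ = (8 - 9)/(15 - 2) ≡ 16/13 mod 17. 13⁻¹ ≡ 4 (mod 17) since 13·4 = 52 ≡ 1, so λ ≡ 13.
  x = λ² - 2 - 15 = 169 - 17 ≡ 16; y = λ·(2 - 16) - 9 ≡ 13. → (16, 13)
5G: (16, 13) + (15, 8). λ = (8 - 13)/(15 - 16) ≡ 12/16 mod 17. 16⁻¹ ≡ 16 (mod 17) since 16·16 = 256 ≡ 1, so λ ≡ 5.
  x = λ² - 16 - 15 = 25 - 31 ≡ 11; y = λ·(16 - 11) - 13 ≡ 12. → (11, 12)
6G: (11, 12) + (15, 8). λ = (8 - 12)/(15 - 11) ≡ 13/4 mod 17. 4⁻¹ ≡ 13 (mod 17), so λ ≡ 16.
  x = λ² - 11 - 15 = 256 - 26 ≡ 9; y = λ·(11 - 9) - 12 ≡ 3. → (9, 3)
7G: (9, 3) + (15, 8). λ = (8 - 3)/(15 - 9) ≡ 5/6 mod 17. 6⁻¹ ≡ 3 (mod 17) since 6·3 = 18 ≡ 1, so λ ≡ 15.
  x = λ² - 9 - 15 = 225 - 24 ≡ 14; y = λ·(9 - 14) - 3 ≡ 7. → (14, 7)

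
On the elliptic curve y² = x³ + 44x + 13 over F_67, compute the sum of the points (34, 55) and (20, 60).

(34, 55) + (20, 60). λ = (60 - 55)/(20 - 34) ≡ 5/53 mod 67. 53⁻¹ ≡ 43 (mod 67) since 53·43 = 2279 ≡ 1, so λ ≡ 14.
  x = λ² - 34 - 20 = 196 - 54 ≡ 8; y = λ·(34 - 8) - 55 ≡ 41. → (8, 41)

(8, 41)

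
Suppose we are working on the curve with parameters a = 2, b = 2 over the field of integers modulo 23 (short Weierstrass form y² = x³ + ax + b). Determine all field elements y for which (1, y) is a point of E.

x³ + 2x + 2 = 5 ≡ 5 (mod 23).
5 is a non-residue mod 23; no y exists.

none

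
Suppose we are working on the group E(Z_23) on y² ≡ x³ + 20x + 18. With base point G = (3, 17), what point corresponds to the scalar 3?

(1, 19)

Repeated addition: build up to 3G.
2G: tangent at (3, 17): λ = (3·3² + 20)/(2·17) ≡ 1/11. 11⁻¹ ≡ 21 (mod 23), so λ ≡ 1·21 ≡ 21.
  x = λ² - 3 - 3 = 441 - 6 ≡ 21; y = λ·(3 - 21) - 17 ≡ 19. → (21, 19)
3G: (21, 19) + (3, 17). λ = (17 - 19)/(3 - 21) ≡ 21/5 mod 23. 5⁻¹ ≡ 14 (mod 23) since 5·14 = 70 ≡ 1, so λ ≡ 18.
  x = λ² - 21 - 3 = 324 - 24 ≡ 1; y = λ·(21 - 1) - 19 ≡ 19. → (1, 19)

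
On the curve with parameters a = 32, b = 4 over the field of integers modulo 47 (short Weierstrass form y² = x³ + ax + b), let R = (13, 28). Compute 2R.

(38, 31)

tangent at (13, 28): λ = (3·13² + 32)/(2·28) ≡ 22/9. 9⁻¹ ≡ 21 (mod 47), so λ ≡ 22·21 ≡ 39.
  x = λ² - 13 - 13 = 1521 - 26 ≡ 38; y = λ·(13 - 38) - 28 ≡ 31. → (38, 31)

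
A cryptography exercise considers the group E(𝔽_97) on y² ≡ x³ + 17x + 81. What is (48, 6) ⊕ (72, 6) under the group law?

(74, 91)

(48, 6) + (72, 6). λ = (6 - 6)/(72 - 48) ≡ 0/24 mod 97. 24⁻¹ ≡ 93 (mod 97), so λ ≡ 0.
  x = λ² - 48 - 72 = 0 - 120 ≡ 74; y = λ·(48 - 74) - 6 ≡ 91. → (74, 91)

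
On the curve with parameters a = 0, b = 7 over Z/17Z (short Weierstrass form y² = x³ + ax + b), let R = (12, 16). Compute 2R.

(1, 5)

tangent at (12, 16): λ = (3·12² + 0)/(2·16) ≡ 7/15. 15⁻¹ ≡ 8 (mod 17) since 15·8 = 120 ≡ 1, so λ ≡ 7·8 ≡ 5.
  x = λ² - 12 - 12 = 25 - 24 ≡ 1; y = λ·(12 - 1) - 16 ≡ 5. → (1, 5)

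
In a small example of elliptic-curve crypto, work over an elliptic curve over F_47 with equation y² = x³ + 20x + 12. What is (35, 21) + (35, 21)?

tangent at (35, 21): λ = (3·35² + 20)/(2·21) ≡ 29/42. 42⁻¹ ≡ 28 (mod 47), so λ ≡ 29·28 ≡ 13.
  x = λ² - 35 - 35 = 169 - 70 ≡ 5; y = λ·(35 - 5) - 21 ≡ 40. → (5, 40)

(5, 40)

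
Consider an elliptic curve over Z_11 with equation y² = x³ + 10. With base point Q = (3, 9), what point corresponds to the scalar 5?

(8, 4)

Double-and-add on 5 = (101)₂. Start with Q = (3, 9) for the leading 1-bit.
double: tangent at (3, 9): λ = (3·3² + 0)/(2·9) ≡ 5/7. 7⁻¹ ≡ 8 (mod 11), so λ ≡ 5·8 ≡ 7.
  x = λ² - 3 - 3 = 49 - 6 ≡ 10; y = λ·(3 - 10) - 9 ≡ 8. → (10, 8)
double: tangent at (10, 8): λ = (3·10² + 0)/(2·8) ≡ 3/5. 5⁻¹ ≡ 9 (mod 11), so λ ≡ 3·9 ≡ 5.
  x = λ² - 10 - 10 = 25 - 20 ≡ 5; y = λ·(10 - 5) - 8 ≡ 6. → (5, 6)
add Q: (5, 6) + (3, 9). λ = (9 - 6)/(3 - 5) ≡ 3/9 mod 11. 9⁻¹ ≡ 5 (mod 11), so λ ≡ 4.
  x = λ² - 5 - 3 = 16 - 8 ≡ 8; y = λ·(5 - 8) - 6 ≡ 4. → (8, 4)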